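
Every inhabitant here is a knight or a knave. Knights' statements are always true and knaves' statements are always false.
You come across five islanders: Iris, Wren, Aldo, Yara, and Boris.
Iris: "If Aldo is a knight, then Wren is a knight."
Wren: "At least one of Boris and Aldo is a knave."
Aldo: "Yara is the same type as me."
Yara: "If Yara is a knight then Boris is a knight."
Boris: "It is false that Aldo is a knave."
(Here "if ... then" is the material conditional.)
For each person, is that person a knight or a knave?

Iris is a knave, Wren is a knave, Aldo is a knight, Yara is a knight, and Boris is a knight.

Iris is a knave; "if Aldo is a knight, then Wren is a knight" is False, as required.
Wren is a knave, and the claim "at least one of Boris and Aldo is a knave" is indeed False.
Aldo is a knight, so "Yara is the same type as me" must be True — and it is.
Yara (knight): "if Yara is a knight then Boris is a knight" — True. ✓
Boris is a knight, and the claim "it is false that Aldo is a knave" is indeed True.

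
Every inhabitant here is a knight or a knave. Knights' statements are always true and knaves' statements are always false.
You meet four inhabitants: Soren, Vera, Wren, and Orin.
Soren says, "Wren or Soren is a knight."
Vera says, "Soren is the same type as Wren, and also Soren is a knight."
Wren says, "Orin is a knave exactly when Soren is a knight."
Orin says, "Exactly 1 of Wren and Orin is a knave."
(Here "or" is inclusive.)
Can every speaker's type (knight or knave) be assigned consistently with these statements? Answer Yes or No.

One consistent assignment: Soren=knight, Vera=knave, Wren=knave, Orin=knight.

Yes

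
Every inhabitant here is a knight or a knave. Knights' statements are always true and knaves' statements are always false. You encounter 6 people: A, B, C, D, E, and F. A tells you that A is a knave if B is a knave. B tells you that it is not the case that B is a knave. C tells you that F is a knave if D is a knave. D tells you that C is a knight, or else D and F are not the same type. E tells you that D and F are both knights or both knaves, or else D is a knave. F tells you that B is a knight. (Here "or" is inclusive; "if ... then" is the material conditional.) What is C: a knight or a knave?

C is a knight.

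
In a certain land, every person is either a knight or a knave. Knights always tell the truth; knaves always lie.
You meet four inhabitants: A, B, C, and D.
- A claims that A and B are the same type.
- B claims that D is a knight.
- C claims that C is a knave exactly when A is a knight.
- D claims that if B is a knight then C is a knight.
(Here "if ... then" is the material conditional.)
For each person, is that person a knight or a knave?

A is a knave, B is a knight, C is a knight, and D is a knight.

A (knave): "A and B are the same type" — false. ✓
B (knight): "D is a knight" — true. ✓
C is a knight, so "C is a knave exactly when A is a knight" must be true — and it is.
D (knight): "if B is a knight then C is a knight" — true. ✓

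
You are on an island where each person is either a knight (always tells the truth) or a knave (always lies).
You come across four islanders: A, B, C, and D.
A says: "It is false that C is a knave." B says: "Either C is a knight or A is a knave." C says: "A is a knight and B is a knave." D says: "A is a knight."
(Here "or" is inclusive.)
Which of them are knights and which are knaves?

Knights: B. Knaves: A, C, and D.

Suppose A is a knight. Then A's statement "it is false that C is a knave" would have to be true. Checking the 8 ways to assign the others, none is consistent with every speaker.
(For instance, with B=knight, C=knave, D=knave, A's claim "it is false that C is a knave" comes out false where it would need to be true.)
So A must be a knave, making "it is false that C is a knave" false. Taking A=knave, B=knight, C=knave, D=knave, each remaining statement checks out:
  B (knight): "either C is a knight or A is a knave" — true. ✓
  C (knave): "A is a knight and B is a knave" — false. ✓
  D (knave): "A is a knight" — false. ✓
This is the unique consistent assignment.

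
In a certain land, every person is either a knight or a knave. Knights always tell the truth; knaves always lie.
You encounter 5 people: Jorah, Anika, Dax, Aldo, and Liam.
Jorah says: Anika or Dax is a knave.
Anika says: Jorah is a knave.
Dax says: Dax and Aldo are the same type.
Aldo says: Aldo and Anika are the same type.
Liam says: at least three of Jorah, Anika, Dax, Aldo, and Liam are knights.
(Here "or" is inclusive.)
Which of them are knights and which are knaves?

Jorah is a knave, Anika is a knight, Dax is a knight, Aldo is a knight, and Liam is a knight.

Jorah is a knave, and the claim "Anika or Dax is a knave" is indeed false.
As a knight, Anika's statement "Jorah is a knave" should be True; it is.
Dax (knight): "Dax and Aldo are the same type" — True. ✓
Since Aldo is a knight, "Aldo and Anika are the same type" needs to be True, which holds.
Liam is a knight, and the claim "at least three of Jorah, Anika, Dax, Aldo, and Liam are knights" is indeed True.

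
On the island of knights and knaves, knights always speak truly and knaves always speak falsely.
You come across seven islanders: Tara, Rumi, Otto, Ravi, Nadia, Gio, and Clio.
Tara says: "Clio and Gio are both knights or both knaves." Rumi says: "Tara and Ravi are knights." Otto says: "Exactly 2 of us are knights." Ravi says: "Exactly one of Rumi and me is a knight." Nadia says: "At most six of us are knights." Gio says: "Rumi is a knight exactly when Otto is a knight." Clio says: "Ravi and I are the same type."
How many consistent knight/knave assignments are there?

1

Consistent assignments:
  Tara=knave, Rumi=knave, Otto=knave, Ravi=knight, Nadia=knight, Gio=knight, Clio=knave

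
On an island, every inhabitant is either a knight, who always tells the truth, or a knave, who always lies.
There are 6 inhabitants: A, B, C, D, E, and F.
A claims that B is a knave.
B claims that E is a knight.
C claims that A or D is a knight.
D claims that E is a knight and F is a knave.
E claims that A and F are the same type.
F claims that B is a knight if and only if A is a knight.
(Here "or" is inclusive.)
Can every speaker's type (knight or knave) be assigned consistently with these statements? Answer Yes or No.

One consistent assignment: A=knight, B=knave, C=knight, D=knave, E=knave, F=knave.

Yes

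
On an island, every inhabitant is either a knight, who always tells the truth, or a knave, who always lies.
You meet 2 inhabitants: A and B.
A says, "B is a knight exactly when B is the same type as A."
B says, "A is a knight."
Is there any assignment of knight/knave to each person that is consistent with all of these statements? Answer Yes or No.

One consistent assignment: A=knight, B=knight.

Yes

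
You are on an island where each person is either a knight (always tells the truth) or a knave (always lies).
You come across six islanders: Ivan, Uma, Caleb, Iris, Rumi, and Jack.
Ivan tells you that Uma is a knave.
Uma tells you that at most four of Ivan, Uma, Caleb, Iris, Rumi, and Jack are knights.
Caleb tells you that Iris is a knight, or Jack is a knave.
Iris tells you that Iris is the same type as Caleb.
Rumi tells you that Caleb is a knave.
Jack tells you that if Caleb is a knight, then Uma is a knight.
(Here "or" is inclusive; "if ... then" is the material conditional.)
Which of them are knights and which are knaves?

Since Ivan is a knave, "Uma is a knave" needs to be False, which holds.
Uma is a knight, so "at most four of Ivan, Uma, Caleb, Iris, Rumi, and Jack are knights" must be true — and it is.
Caleb is a knight, and the claim "Iris is a knight, or Jack is a knave" is indeed true.
Iris is a knight; "Iris is the same type as Caleb" is true, as required.
Rumi is a knave; "Caleb is a knave" is False, as required.
Jack is a knight, and the claim "if Caleb is a knight, then Uma is a knight" is indeed true.

Knights: Uma, Caleb, Iris, and Jack. Knaves: Ivan and Rumi.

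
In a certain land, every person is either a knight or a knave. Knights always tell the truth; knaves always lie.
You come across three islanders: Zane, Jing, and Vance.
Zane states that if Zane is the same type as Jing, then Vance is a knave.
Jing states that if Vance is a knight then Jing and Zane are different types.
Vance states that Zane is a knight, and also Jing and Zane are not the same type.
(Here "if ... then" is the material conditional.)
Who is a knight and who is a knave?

Zane is a knight, Jing is a knight, and Vance is a knave.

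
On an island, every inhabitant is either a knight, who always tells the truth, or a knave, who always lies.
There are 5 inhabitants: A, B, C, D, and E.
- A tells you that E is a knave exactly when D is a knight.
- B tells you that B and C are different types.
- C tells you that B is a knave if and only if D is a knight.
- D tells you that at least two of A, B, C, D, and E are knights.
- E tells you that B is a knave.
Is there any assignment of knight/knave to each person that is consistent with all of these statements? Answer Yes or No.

Yes

One consistent assignment: A=knight, B=knight, C=knave, D=knight, E=knave.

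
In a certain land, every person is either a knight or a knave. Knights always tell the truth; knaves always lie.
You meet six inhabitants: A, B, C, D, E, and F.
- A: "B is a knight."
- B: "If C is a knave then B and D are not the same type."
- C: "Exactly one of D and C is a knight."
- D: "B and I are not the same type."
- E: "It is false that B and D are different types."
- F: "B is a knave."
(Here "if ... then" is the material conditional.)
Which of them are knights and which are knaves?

Knights: E and F. Knaves: A, B, C, and D.

Since A is a knave, "B is a knight" needs to be false, which holds.
B (knave): "if C is a knave then B and D are not the same type" — false. ✓
As a knave, C's statement "exactly one of D and C is a knight" should be false; it is.
D (knave): "B and I are not the same type" — false. ✓
E is a knight; "it is false that B and D are different types" is True, as required.
F is a knight, so "B is a knave" must be True — and it is.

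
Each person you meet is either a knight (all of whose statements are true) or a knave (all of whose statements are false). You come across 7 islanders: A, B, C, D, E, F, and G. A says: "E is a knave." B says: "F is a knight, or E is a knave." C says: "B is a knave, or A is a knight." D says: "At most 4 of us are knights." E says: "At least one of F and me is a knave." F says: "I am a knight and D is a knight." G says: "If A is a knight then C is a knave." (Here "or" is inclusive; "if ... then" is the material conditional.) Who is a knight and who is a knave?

Knights: C, D, E, and G. Knaves: A, B, and F.

A is a knave, so "E is a knave" must be false — and it is.
Since B is a knave, "F is a knight, or E is a knave" needs to be false, which holds.
As a knight, C's statement "B is a knave, or A is a knight" should be true; it is.
Since D is a knight, "at most 4 of us are knights" needs to be true, which holds.
As a knight, E's statement "at least one of F and me is a knave" should be true; it is.
Since F is a knave, "I am a knight and D is a knight" needs to be false, which holds.
Since G is a knight, "if A is a knight then C is a knave" needs to be true, which holds.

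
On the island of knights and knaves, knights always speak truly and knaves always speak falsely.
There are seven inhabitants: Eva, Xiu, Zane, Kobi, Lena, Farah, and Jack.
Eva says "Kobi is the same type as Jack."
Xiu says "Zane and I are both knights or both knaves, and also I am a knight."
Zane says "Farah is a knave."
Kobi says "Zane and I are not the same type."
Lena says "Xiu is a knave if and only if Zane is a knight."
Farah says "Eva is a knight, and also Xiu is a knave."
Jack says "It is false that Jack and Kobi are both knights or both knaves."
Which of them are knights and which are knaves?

Knights: Eva and Farah. Knaves: Xiu, Zane, Kobi, Lena, and Jack.

Eva is a knight, and the claim "Kobi is the same type as Jack" is indeed true.
Xiu is a knave; "Zane and I are both knights or both knaves, and also I am a knight" is false, as required.
Zane is a knave, and the claim "Farah is a knave" is indeed false.
Since Kobi is a knave, "Zane and I are not the same type" needs to be false, which holds.
Lena (knave): "Xiu is a knave if and only if Zane is a knight" — false. ✓
Farah is a knight, and the claim "Eva is a knight, and also Xiu is a knave" is indeed true.
Since Jack is a knave, "it is false that Jack and Kobi are both knights or both knaves" needs to be false, which holds.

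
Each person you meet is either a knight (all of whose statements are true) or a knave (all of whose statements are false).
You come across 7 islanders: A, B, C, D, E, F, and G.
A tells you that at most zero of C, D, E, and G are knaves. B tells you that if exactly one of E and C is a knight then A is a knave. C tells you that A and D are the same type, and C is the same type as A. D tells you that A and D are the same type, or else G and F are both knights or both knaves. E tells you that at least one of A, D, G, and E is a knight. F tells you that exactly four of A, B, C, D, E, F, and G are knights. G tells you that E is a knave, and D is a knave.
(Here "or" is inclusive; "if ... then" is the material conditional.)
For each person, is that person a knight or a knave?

A (knave): "at most zero of C, D, E, and G are knaves" — False. ✓
B is a knight, and the claim "if exactly one of E and C is a knight then A is a knave" is indeed true.
Since C is a knave, "A and D are the same type, and C is the same type as A" needs to be False, which holds.
D is a knight, and the claim "A and D are the same type, or else G and F are both knights or both knaves" is indeed true.
E is a knight, and the claim "at least one of A, D, G, and E is a knight" is indeed true.
As a knave, F's statement "exactly four of A, B, C, D, E, F, and G are knights" should be False; it is.
As a knave, G's statement "E is a knave, and D is a knave" should be False; it is.

Knights: B, D, and E. Knaves: A, C, F, and G.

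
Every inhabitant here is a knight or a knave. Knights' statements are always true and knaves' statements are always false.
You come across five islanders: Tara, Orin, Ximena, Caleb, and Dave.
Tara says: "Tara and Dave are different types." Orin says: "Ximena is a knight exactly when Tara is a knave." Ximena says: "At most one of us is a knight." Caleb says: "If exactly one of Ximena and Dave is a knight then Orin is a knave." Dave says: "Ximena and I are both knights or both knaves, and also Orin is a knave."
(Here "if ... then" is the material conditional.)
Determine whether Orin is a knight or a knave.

Orin is a knight.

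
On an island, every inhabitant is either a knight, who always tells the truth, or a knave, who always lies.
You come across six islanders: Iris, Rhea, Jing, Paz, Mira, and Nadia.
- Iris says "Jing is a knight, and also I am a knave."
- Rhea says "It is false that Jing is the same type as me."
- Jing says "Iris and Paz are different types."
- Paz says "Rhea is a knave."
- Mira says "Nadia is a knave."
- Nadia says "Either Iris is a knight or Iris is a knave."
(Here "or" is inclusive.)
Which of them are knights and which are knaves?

Iris is a knave, and the claim "Jing is a knight, and also I am a knave" is indeed false.
Since Rhea is a knight, "it is false that Jing is the same type as me" needs to be True, which holds.
As a knave, Jing's statement "Iris and Paz are different types" should be false; it is.
Paz is a knave, and the claim "Rhea is a knave" is indeed false.
As a knave, Mira's statement "Nadia is a knave" should be false; it is.
Nadia is a knight, so "either Iris is a knight or Iris is a knave" must be True — and it is.

Knights: Rhea and Nadia. Knaves: Iris, Jing, Paz, and Mira.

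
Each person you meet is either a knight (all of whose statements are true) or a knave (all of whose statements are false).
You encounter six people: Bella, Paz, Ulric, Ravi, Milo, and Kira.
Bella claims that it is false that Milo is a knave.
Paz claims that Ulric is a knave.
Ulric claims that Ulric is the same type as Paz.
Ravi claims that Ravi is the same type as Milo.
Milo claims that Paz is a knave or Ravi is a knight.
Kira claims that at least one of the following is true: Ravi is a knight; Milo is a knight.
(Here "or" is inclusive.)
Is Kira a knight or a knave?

Kira is a knight.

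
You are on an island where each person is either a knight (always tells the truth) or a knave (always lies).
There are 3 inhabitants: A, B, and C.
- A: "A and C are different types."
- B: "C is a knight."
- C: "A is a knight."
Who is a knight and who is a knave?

Knights: none. Knaves: A, B, and C.

As a knave, A's statement "A and C are different types" should be false; it is.
B (knave): "C is a knight" — false. ✓
Since C is a knave, "A is a knight" needs to be false, which holds.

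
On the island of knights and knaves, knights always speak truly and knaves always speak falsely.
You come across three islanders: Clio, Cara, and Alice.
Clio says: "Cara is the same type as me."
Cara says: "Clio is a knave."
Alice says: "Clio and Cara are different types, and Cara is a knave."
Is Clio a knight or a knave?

Clio is a knave.

Consistent assignments: {Clio=knave, Cara=knight, Alice=knave}
In every consistent assignment, Clio is a knave.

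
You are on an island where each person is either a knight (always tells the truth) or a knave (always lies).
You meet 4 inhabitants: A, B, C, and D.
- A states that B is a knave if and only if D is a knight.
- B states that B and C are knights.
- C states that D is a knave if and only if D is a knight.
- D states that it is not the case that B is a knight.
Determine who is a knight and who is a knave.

A is a knight, B is a knave, C is a knave, and D is a knight.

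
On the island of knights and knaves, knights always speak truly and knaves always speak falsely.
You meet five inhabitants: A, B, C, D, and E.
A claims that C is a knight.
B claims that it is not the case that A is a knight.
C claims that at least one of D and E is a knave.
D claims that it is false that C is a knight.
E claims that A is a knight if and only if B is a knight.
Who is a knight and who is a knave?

A is a knight, B is a knave, C is a knight, D is a knave, and E is a knave.

A is a knight, so "C is a knight" must be True — and it is.
B is a knave, and the claim "it is not the case that A is a knight" is indeed False.
C is a knight; "at least one of D and E is a knave" is True, as required.
D (knave): "it is false that C is a knight" — False. ✓
E is a knave; "A is a knight if and only if B is a knight" is False, as required.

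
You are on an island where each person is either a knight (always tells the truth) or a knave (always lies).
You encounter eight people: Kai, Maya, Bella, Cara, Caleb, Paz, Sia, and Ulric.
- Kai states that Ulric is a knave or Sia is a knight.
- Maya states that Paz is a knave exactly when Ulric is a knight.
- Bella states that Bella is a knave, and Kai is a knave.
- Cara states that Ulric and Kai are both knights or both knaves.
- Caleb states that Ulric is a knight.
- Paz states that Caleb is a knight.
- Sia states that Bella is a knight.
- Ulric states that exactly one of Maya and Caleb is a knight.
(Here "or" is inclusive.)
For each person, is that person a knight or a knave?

Kai is a knight, so "Ulric is a knave or Sia is a knight" must be true — and it is.
Maya is a knave, so "Paz is a knave exactly when Ulric is a knight" must be false — and it is.
Bella is a knave; "Bella is a knave, and Kai is a knave" is false, as required.
Cara (knave): "Ulric and Kai are both knights or both knaves" — false. ✓
Since Caleb is a knave, "Ulric is a knight" needs to be false, which holds.
Paz is a knave, and the claim "Caleb is a knight" is indeed false.
Sia is a knave, and the claim "Bella is a knight" is indeed false.
As a knave, Ulric's statement "exactly one of Maya and Caleb is a knight" should be false; it is.

Knights: Kai. Knaves: Maya, Bella, Cara, Caleb, Paz, Sia, and Ulric.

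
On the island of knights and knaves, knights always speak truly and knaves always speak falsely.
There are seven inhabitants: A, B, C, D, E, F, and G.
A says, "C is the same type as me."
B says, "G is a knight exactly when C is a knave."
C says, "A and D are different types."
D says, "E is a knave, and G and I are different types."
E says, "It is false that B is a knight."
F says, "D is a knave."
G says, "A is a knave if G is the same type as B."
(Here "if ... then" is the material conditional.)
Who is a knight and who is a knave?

Since A is a knight, "C is the same type as me" needs to be true, which holds.
As a knave, B's statement "G is a knight exactly when C is a knave" should be False; it is.
Since C is a knight, "A and D are different types" needs to be true, which holds.
D (knave): "E is a knave, and G and I are different types" — False. ✓
Since E is a knight, "it is false that B is a knight" needs to be true, which holds.
As a knight, F's statement "D is a knave" should be true; it is.
Since G is a knight, "A is a knave if G is the same type as B" needs to be true, which holds.

Knights: A, C, E, F, and G. Knaves: B and D.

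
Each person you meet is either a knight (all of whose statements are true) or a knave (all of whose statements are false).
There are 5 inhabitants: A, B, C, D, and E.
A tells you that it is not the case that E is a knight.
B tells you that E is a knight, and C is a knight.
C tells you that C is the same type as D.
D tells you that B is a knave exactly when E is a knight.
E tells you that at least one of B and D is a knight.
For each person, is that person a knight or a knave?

Knights: D and E. Knaves: A, B, and C.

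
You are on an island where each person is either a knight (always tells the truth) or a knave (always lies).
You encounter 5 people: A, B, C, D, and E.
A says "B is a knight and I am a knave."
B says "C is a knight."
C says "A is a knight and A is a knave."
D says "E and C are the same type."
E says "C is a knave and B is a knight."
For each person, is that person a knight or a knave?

Knights: D. Knaves: A, B, C, and E.

Suppose A is a knight. Then A's statement "B is a knight and I am a knave" would have to be true. Checking the 16 ways to assign the others, none is consistent with every speaker.
(For instance, with B=knave, C=knave, D=knight, E=knave, A's claim "B is a knight and I am a knave" comes out false where it would need to be true.)
So A must be a knave, making "B is a knight and I am a knave" false. Taking A=knave, B=knave, C=knave, D=knight, E=knave, each remaining statement checks out:
  B (knave): "C is a knight" — false. ✓
  C (knave): "A is a knight and A is a knave" — false. ✓
  D (knight): "E and C are the same type" — true. ✓
  E (knave): "C is a knave and B is a knight" — false. ✓
This is the unique consistent assignment.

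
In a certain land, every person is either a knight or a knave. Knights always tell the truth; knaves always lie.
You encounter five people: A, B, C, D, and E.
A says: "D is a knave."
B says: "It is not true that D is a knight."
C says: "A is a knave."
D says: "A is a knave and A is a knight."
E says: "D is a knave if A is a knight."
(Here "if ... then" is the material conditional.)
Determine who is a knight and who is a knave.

Knights: A, B, and E. Knaves: C and D.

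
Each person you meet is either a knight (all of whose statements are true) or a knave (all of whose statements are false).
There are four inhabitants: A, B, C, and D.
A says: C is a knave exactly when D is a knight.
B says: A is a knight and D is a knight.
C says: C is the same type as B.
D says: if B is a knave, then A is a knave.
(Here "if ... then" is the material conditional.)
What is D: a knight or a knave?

D is a knight.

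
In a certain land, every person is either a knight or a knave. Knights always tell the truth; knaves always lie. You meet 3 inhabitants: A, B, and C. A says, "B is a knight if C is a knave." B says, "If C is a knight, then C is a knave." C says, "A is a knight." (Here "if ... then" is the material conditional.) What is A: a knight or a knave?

A is a knight.

Consistent assignments: {A=knight, B=knave, C=knight}
In every consistent assignment, A is a knight.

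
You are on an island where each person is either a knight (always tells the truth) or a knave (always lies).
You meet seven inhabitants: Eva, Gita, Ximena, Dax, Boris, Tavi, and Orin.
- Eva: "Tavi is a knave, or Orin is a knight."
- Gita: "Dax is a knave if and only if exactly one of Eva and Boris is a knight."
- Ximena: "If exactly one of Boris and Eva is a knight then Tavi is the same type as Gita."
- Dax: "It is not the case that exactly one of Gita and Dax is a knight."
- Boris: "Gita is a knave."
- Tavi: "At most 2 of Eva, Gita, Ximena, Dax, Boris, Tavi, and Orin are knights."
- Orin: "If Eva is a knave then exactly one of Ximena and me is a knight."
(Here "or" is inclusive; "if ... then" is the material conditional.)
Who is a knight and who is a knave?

Eva is a knight, Gita is a knight, Ximena is a knave, Dax is a knave, Boris is a knave, Tavi is a knave, and Orin is a knight.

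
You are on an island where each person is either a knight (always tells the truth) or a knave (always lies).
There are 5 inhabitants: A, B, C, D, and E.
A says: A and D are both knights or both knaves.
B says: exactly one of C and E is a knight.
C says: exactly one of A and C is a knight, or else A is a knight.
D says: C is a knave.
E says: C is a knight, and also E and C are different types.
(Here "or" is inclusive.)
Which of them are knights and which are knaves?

A is a knave, B is a knave, C is a knave, D is a knight, and E is a knave.

A is a knave, and the claim "A and D are both knights or both knaves" is indeed false.
B (knave): "exactly one of C and E is a knight" — false. ✓
Since C is a knave, "exactly one of A and C is a knight, or else A is a knight" needs to be false, which holds.
As a knight, D's statement "C is a knave" should be True; it is.
As a knave, E's statement "C is a knight, and also E and C are different types" should be false; it is.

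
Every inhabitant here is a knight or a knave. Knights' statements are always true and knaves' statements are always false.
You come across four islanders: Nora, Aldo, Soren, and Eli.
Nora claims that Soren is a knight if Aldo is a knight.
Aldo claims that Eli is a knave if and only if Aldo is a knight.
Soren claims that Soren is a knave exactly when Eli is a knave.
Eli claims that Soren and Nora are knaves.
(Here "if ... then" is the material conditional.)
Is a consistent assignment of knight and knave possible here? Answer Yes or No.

No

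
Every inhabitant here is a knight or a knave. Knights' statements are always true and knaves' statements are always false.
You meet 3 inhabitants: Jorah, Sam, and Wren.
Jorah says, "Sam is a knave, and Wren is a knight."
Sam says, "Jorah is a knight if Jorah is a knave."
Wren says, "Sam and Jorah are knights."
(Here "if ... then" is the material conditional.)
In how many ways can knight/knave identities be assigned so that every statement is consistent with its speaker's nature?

1

Consistent assignments:
  Jorah=knave, Sam=knave, Wren=knave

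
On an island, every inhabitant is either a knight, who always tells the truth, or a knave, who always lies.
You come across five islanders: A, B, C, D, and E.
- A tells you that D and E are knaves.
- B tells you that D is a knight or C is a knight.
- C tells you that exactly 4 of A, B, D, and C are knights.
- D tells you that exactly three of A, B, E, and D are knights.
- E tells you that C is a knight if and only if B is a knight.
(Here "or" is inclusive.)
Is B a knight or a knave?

Consistent assignments: {A=knave, B=knave, C=knave, D=knave, E=knight}
In every consistent assignment, B is a knave.

B is a knave.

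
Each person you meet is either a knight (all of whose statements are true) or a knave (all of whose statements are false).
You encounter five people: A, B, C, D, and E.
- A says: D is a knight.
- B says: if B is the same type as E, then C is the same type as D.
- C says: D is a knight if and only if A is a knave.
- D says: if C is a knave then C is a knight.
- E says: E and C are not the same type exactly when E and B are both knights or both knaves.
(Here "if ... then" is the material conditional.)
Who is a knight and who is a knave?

A is a knave, B is a knight, C is a knave, D is a knave, and E is a knight.

Suppose A is a knight. Then A's statement "D is a knight" would have to be true. Checking the 16 ways to assign the others, none is consistent with every speaker.
(For instance, with B=knight, C=knave, D=knave, E=knight, A's claim "D is a knight" comes out false where it would need to be true.)
So A must be a knave, making "D is a knight" false. Taking A=knave, B=knight, C=knave, D=knave, E=knight, each remaining statement checks out:
  B (knight): "if B is the same type as E, then C is the same type as D" — true. ✓
  C (knave): "D is a knight if and only if A is a knave" — false. ✓
  D (knave): "if C is a knave then C is a knight" — false. ✓
  E (knight): "E and C are not the same type exactly when E and B are both knights or both knaves" — true. ✓
This is the unique consistent assignment.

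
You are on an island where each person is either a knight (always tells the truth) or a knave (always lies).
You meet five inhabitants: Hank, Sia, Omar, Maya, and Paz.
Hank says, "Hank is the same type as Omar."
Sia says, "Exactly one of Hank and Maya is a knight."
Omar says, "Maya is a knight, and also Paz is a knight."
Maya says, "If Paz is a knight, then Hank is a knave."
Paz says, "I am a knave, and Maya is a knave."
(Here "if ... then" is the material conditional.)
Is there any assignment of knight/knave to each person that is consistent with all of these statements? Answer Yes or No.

No

Checking all 32 assignments, each has at least one speaker whose statement's truth value contradicts their type.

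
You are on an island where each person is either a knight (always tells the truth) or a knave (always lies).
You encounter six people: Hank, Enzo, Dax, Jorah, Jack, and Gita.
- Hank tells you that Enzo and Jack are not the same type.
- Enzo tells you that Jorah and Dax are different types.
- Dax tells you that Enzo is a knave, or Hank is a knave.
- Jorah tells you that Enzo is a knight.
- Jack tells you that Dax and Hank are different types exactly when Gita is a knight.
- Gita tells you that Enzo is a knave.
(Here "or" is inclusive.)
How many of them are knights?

3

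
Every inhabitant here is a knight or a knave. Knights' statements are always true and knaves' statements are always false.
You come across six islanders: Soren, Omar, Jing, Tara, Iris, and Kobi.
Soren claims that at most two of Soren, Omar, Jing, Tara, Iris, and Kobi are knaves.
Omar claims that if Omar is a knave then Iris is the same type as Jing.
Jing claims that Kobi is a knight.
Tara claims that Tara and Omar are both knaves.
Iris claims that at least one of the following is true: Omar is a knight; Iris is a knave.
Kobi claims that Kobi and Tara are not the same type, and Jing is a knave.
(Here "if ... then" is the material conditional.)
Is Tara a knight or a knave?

Tara is a knave.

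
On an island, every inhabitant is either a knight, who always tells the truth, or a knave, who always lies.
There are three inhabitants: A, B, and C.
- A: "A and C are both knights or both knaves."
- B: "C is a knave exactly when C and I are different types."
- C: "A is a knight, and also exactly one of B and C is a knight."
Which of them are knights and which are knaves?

As a knight, A's statement "A and C are both knights or both knaves" should be True; it is.
B is a knave, so "C is a knave exactly when C and I are different types" must be false — and it is.
C is a knight, so "A is a knight, and also exactly one of B and C is a knight" must be True — and it is.

A is a knight, B is a knave, and C is a knight.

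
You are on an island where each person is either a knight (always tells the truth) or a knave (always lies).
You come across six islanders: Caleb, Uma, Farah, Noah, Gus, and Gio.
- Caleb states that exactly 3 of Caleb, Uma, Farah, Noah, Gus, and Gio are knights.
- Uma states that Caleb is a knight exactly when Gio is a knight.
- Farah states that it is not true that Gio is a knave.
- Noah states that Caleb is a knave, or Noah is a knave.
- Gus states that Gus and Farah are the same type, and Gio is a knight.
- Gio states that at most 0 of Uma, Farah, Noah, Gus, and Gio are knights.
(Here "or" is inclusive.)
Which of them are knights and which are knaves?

As a knave, Caleb's statement "exactly 3 of Caleb, Uma, Farah, Noah, Gus, and Gio are knights" should be False; it is.
Uma is a knight; "Caleb is a knight exactly when Gio is a knight" is True, as required.
Since Farah is a knave, "it is not true that Gio is a knave" needs to be False, which holds.
As a knight, Noah's statement "Caleb is a knave, or Noah is a knave" should be True; it is.
Gus (knave): "Gus and Farah are the same type, and Gio is a knight" — False. ✓
Gio (knave): "at most 0 of Uma, Farah, Noah, Gus, and Gio are knights" — False. ✓

Caleb is a knave, Uma is a knight, Farah is a knave, Noah is a knight, Gus is a knave, and Gio is a knave.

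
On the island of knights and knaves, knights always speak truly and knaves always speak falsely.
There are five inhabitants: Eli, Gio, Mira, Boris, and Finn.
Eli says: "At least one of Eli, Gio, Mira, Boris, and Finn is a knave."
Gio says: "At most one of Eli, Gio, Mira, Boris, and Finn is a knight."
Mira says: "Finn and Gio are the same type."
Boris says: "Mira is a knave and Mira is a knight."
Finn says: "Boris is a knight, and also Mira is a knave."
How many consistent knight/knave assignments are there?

1

Consistent assignments:
  Eli=knight, Gio=knave, Mira=knight, Boris=knave, Finn=knave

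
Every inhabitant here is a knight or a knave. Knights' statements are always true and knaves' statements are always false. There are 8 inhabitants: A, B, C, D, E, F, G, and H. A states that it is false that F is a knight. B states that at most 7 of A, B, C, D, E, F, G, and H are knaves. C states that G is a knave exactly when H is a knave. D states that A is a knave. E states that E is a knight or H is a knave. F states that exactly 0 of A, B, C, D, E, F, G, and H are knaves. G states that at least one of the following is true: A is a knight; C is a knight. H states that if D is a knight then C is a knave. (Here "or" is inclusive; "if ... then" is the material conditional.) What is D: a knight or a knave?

Consistent assignments: {A=knight, B=knight, C=knight, D=knave, E=knight, F=knave, G=knight, H=knight}; {A=knight, B=knight, C=knight, D=knave, E=knave, F=knave, G=knight, H=knight}
In every consistent assignment, D is a knave.

D is a knave.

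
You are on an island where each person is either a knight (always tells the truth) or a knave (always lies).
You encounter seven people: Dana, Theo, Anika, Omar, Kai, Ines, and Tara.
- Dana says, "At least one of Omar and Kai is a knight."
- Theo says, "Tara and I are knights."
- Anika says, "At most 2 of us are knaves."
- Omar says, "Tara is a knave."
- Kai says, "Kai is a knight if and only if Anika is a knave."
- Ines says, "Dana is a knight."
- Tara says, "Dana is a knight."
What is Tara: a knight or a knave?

Consistent assignments: {Dana=knight, Theo=knave, Anika=knave, Omar=knave, Kai=knight, Ines=knight, Tara=knight}
In every consistent assignment, Tara is a knight.

Tara is a knight.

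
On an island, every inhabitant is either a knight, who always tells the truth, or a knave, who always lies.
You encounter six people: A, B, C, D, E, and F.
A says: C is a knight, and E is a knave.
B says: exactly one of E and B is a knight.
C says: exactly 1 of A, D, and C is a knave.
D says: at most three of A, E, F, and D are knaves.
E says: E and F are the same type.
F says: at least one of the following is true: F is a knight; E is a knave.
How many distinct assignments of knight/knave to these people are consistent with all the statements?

2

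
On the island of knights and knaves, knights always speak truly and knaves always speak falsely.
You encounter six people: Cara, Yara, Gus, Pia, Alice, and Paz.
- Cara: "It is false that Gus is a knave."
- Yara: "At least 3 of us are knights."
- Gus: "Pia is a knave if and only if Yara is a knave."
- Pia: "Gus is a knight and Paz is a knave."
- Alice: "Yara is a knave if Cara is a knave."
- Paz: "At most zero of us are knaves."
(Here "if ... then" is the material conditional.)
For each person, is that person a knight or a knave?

Cara is a knight, and the claim "it is false that Gus is a knave" is indeed True.
As a knight, Yara's statement "at least 3 of us are knights" should be True; it is.
Gus is a knight, and the claim "Pia is a knave if and only if Yara is a knave" is indeed True.
Pia is a knight, and the claim "Gus is a knight and Paz is a knave" is indeed True.
Alice is a knight, and the claim "Yara is a knave if Cara is a knave" is indeed True.
As a knave, Paz's statement "at most zero of us are knaves" should be false; it is.

Knights: Cara, Yara, Gus, Pia, and Alice. Knaves: Paz.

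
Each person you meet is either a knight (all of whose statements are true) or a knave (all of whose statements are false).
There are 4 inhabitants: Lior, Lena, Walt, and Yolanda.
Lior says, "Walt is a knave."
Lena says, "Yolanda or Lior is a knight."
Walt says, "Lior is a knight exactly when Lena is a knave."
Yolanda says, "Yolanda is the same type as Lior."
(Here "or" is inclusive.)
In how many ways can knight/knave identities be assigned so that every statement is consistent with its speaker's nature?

2

Consistent assignments:
  Lior=knight, Lena=knight, Walt=knave, Yolanda=knight
  Lior=knight, Lena=knight, Walt=knave, Yolanda=knave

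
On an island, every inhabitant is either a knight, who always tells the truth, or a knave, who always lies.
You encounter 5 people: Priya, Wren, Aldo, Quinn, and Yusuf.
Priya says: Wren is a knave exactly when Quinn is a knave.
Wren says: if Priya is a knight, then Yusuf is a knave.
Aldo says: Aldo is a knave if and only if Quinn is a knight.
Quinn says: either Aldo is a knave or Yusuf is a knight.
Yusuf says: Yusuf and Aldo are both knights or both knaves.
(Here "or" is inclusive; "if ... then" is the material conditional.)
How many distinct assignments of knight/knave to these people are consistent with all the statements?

Consistent assignments:
  Priya=knave, Wren=knight, Aldo=knight, Quinn=knave, Yusuf=knave

1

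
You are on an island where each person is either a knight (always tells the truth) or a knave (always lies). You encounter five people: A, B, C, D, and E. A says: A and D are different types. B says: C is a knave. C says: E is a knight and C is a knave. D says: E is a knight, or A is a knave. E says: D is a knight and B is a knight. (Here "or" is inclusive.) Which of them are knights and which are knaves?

A is a knight, B is a knight, C is a knave, D is a knave, and E is a knave.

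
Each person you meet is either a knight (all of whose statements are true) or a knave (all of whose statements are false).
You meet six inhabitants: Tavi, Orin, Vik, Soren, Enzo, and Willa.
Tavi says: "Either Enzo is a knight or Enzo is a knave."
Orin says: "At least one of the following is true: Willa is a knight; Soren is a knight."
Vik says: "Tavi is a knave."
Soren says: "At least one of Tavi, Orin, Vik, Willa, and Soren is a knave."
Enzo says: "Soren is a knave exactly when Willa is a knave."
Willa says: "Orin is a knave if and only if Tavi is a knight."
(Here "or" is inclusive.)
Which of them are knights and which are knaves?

Tavi is a knight, Orin is a knight, Vik is a knave, Soren is a knight, Enzo is a knave, and Willa is a knave.

Tavi is a knight; "either Enzo is a knight or Enzo is a knave" is True, as required.
As a knight, Orin's statement "at least one of the following is true: Willa is a knight; Soren is a knight" should be True; it is.
Since Vik is a knave, "Tavi is a knave" needs to be false, which holds.
Soren (knight): "at least one of Tavi, Orin, Vik, Willa, and Soren is a knave" — True. ✓
As a knave, Enzo's statement "Soren is a knave exactly when Willa is a knave" should be false; it is.
Willa is a knave, so "Orin is a knave if and only if Tavi is a knight" must be false — and it is.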